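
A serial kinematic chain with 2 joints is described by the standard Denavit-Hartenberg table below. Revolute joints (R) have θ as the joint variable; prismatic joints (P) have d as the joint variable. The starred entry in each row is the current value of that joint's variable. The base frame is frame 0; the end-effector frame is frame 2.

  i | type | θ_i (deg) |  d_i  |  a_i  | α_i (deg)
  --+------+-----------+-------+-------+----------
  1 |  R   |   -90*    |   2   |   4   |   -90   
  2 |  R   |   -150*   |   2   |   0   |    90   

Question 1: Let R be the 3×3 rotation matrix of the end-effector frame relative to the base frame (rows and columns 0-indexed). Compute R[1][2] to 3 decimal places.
End-effector z-axis (col 2 of R) = (0.0000,0.5000,-0.8660)
R[1][2] = 0.5000

0.500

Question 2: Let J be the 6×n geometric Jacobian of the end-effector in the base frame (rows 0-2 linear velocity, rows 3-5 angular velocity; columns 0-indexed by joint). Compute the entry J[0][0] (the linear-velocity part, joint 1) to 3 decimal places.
axis z_0 = ẑ; lever o_n−o_0 = (2.0000,-4.0000,2.0000)
cross product → J_v[:, 0] = (4.0000,2.0000,-0.0000)
J_ω[:, 0] = z_0
entry J[0][0] = 4.0000

4.000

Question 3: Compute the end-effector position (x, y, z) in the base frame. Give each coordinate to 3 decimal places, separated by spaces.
2.000 -4.000 2.000

after link 1: o_1 = (0.0000, -4.0000, 2.0000)
after link 2: o_2 = (2.0000, -4.0000, 2.0000)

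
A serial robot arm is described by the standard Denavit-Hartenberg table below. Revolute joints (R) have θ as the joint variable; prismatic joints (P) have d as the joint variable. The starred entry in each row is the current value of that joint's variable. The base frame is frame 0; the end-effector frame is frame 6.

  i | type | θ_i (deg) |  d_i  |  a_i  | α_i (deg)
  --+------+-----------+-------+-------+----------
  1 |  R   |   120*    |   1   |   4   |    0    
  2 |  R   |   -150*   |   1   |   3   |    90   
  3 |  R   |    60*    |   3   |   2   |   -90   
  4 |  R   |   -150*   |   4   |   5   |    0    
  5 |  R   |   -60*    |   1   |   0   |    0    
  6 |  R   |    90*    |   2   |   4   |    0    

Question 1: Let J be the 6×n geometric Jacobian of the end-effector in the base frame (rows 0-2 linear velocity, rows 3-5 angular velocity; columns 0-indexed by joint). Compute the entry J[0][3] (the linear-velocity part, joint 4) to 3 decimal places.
-0.583

axis z_3 = (-0.7500,0.4330,0.5000); lever o_n−o_3 = (-10.9731,-0.5514,-1.9821)
cross product → J_v[:, 3] = (-0.5825,-6.9731,5.1651)
J_ω[:, 3] = z_3
entry J[0][3] = -0.5825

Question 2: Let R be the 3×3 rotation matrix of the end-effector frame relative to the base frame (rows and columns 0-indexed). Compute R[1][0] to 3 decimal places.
End-effector x-axis (col 0 of R) = (-0.6495,-0.6250,-0.4330)
R[1][0] = -0.6250

-0.625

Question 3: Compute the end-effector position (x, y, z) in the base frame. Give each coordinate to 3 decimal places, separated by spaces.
-11.009 -1.685 1.750

after link 1: o_1 = (-2.0000, 3.4641, 1.0000)
after link 2: o_2 = (0.5981, 1.9641, 2.0000)
after link 3: o_3 = (-0.0359, -1.1340, 3.7321)
after link 4: o_4 = (-6.1609, -0.4845, 1.9821)
after link 5: o_5 = (-6.9109, -0.0514, 2.4821)
after link 6: o_6 = (-11.0090, -1.6854, 1.7500)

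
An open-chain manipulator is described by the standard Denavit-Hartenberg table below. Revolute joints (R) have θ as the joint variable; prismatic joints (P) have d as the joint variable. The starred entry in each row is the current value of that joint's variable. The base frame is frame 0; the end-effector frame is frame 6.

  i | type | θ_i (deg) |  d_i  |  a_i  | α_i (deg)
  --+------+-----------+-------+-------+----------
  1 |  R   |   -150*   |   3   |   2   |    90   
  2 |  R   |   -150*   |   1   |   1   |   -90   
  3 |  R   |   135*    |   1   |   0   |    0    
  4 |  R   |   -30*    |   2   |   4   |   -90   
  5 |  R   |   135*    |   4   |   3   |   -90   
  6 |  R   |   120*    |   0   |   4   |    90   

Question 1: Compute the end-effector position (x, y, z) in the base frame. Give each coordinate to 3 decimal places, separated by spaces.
after link 1: o_1 = (-1.7321, -1.0000, 3.0000)
after link 2: o_2 = (-1.4821, 0.2990, 2.5000)
after link 3: o_3 = (-1.9151, 0.0490, 1.6340)
after link 4: o_4 = (-1.6257, -4.2453, 0.4196)
after link 5: o_5 = (-4.7353, -2.4792, 3.9140)
after link 6: o_6 = (-1.9813, -3.5018, 1.1992)

-1.981 -3.502 1.199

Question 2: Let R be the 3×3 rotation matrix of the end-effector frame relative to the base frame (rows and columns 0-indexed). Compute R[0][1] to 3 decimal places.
-0.510

End-effector y-axis (col 1 of R) = (-0.5104,0.4940,-0.7039)
R[0][1] = -0.5104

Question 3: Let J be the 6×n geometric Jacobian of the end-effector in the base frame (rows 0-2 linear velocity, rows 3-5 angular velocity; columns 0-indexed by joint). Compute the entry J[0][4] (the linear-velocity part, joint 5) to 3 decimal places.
axis z_4 = (-0.8539,-0.1941,0.4830); lever o_n−o_4 = (-0.3556,0.7435,0.7797)
cross product → J_v[:, 4] = (-0.5104,0.4940,-0.7039)
J_ω[:, 4] = z_4
entry J[0][4] = -0.5104

-0.510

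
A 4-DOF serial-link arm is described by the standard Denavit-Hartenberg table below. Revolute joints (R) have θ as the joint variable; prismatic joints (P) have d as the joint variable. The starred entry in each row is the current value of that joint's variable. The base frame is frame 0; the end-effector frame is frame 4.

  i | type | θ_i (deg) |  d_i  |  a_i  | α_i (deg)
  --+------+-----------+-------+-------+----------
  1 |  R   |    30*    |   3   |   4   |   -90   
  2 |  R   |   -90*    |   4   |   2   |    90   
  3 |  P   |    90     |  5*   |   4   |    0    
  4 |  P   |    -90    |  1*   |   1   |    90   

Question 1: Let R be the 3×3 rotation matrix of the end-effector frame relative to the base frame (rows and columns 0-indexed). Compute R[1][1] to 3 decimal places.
-0.500

End-effector y-axis (col 1 of R) = (-0.8660,-0.5000,0.0000)
R[1][1] = -0.5000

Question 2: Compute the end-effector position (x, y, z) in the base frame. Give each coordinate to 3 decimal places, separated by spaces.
-5.732 5.928 6.000

after link 1: o_1 = (3.4641, 2.0000, 3.0000)
after link 2: o_2 = (1.4641, 5.4641, 5.0000)
after link 3: o_3 = (-4.8660, 6.4282, 5.0000)
after link 4: o_4 = (-5.7321, 5.9282, 6.0000)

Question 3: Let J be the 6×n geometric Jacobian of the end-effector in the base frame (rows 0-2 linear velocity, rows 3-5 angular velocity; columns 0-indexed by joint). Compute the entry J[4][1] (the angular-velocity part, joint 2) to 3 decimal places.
axis z_1 = (-0.5000,0.8660,0.0000); lever o_n−o_1 = (-9.1962,3.9282,3.0000)
cross product → J_v[:, 1] = (2.5981,1.5000,6.0000)
J_ω[:, 1] = z_1
entry J[4][1] = 0.8660

0.866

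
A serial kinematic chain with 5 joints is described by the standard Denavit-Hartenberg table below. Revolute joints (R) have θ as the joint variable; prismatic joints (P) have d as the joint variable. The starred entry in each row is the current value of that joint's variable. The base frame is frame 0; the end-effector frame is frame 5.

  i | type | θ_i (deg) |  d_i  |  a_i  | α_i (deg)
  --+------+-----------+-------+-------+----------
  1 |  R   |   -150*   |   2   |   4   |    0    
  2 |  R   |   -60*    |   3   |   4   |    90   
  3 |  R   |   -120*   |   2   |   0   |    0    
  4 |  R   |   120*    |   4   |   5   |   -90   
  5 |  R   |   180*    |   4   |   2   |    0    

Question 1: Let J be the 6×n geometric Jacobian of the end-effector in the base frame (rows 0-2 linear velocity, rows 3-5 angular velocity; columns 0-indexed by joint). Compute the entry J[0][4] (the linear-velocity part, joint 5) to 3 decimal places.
1.000

axis z_4 = (0.0000,-0.0000,1.0000); lever o_n−o_4 = (1.7321,-1.0000,4.0000)
cross product → J_v[:, 4] = (1.0000,1.7321,-0.0000)
J_ω[:, 4] = z_4
entry J[0][4] = 1.0000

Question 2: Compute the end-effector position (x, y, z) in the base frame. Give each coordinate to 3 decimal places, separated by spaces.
after link 1: o_1 = (-3.4641, -2.0000, 2.0000)
after link 2: o_2 = (-6.9282, 0.0000, 5.0000)
after link 3: o_3 = (-5.9282, 1.7321, 5.0000)
after link 4: o_4 = (-8.2583, 7.6962, 5.0000)
after link 5: o_5 = (-6.5263, 6.6962, 9.0000)

-6.526 6.696 9.000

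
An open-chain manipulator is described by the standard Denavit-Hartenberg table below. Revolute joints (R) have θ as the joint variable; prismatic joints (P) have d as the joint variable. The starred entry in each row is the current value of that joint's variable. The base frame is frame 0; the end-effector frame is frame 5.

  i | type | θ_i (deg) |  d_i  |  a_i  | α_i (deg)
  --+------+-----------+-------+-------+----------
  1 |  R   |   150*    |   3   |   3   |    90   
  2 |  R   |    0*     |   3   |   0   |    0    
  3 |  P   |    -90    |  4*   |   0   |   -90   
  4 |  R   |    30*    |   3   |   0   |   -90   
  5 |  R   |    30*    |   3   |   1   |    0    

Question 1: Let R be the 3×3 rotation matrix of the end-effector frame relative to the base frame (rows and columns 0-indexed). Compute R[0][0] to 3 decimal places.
0.217

End-effector x-axis (col 0 of R) = (0.2165,-0.6250,-0.7500)
R[0][0] = 0.2165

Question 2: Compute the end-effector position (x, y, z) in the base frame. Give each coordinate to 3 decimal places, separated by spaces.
after link 1: o_1 = (-2.5981, 1.5000, 3.0000)
after link 2: o_2 = (-1.0981, 4.0981, 3.0000)
after link 3: o_3 = (0.9019, 7.5622, 3.0000)
after link 4: o_4 = (-1.6962, 9.0622, 3.0000)
after link 5: o_5 = (-2.7787, 6.1872, 3.7500)

-2.779 6.187 3.750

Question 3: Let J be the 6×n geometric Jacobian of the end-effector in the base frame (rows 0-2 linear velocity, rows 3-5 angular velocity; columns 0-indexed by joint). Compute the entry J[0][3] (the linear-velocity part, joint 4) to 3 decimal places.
axis z_3 = (-0.8660,0.5000,0.0000); lever o_n−o_3 = (-3.6806,-1.3750,0.7500)
cross product → J_v[:, 3] = (0.3750,0.6495,3.0311)
J_ω[:, 3] = z_3
entry J[0][3] = 0.3750

0.375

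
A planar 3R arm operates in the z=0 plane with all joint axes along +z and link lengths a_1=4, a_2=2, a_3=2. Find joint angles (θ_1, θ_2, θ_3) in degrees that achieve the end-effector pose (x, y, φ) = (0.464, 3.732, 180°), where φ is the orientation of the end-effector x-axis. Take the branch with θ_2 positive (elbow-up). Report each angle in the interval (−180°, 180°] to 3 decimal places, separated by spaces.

30.000 90.003 59.997

wrist centre = target − a_3·(cos φ, sin φ) = (2.4640, 3.7320)
cos θ_2 = (19.9991−4²−2²)/(2·4·2) = -0.0001; θ_2 = 90.0032° (elbow-up)
β = atan2(3.7320,2.4640) = 56.5658°; ψ = atan2(2.0000,3.9999) = 26.5657°
θ_1 = β − ψ = 30.0001°
θ_3 = φ − θ_1 − θ_2 = 59.9968° (wrapped to (-180°,180°])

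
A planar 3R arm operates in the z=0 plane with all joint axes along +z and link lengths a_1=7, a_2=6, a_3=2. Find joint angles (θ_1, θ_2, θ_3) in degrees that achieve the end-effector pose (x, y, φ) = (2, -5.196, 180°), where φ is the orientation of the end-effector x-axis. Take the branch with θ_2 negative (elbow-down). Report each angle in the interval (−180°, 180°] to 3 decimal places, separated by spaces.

0.001 -120.001 -60.000

wrist centre = target − a_3·(cos φ, sin φ) = (4.0000, -5.1960)
cos θ_2 = (42.9984−7²−6²)/(2·7·6) = -0.5000; θ_2 = -120.0012° (elbow-down)
β = atan2(-5.1960,4.0000) = -52.4101°; ψ = atan2(-5.1961,3.9999) = -52.4113°
θ_1 = β − ψ = 0.0012°
θ_3 = φ − θ_1 − θ_2 = -60.0000° (wrapped to (-180°,180°])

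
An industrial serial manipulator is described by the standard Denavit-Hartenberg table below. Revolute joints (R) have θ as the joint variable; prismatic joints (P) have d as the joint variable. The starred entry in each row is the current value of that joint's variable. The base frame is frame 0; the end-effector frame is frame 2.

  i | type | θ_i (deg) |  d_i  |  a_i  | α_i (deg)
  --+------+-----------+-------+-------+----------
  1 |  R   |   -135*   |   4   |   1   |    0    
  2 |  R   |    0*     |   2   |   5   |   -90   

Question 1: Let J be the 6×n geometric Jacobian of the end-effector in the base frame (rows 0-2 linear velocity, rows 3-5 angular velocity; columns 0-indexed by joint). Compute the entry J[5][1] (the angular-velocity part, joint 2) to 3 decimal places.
1.000

axis z_1 = (0.0000,0.0000,1.0000); lever o_n−o_1 = (-3.5355,-3.5355,2.0000)
cross product → J_v[:, 1] = (3.5355,-3.5355,0.0000)
J_ω[:, 1] = z_1
entry J[5][1] = 1.0000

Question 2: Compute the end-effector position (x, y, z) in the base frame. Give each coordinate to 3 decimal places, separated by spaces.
after link 1: o_1 = (-0.7071, -0.7071, 4.0000)
after link 2: o_2 = (-4.2426, -4.2426, 6.0000)

-4.243 -4.243 6.000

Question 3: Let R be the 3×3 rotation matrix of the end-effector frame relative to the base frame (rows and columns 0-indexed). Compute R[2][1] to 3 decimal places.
End-effector y-axis (col 1 of R) = (0.0000,-0.0000,-1.0000)
R[2][1] = -1.0000

-1.000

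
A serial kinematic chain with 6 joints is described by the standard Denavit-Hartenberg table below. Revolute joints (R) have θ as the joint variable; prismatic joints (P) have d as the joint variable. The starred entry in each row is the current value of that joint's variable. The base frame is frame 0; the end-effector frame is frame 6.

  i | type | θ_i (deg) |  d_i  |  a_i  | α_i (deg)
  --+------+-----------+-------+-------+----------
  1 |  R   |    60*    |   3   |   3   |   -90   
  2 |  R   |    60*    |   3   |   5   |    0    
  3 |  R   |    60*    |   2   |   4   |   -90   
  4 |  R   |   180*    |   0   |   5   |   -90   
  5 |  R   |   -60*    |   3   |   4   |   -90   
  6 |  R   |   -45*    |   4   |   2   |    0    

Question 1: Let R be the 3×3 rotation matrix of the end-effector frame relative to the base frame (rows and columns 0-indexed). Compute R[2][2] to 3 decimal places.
0.500

End-effector z-axis (col 2 of R) = (0.4330,0.7500,0.5000)
R[2][2] = 0.5000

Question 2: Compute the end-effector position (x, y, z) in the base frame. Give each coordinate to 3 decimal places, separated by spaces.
-4.774 10.559 6.225

after link 1: o_1 = (1.5000, 2.5981, 3.0000)
after link 2: o_2 = (0.1519, 6.2631, -1.3301)
after link 3: o_3 = (-2.5801, 5.5311, -4.7942)
after link 4: o_4 = (-1.3301, 7.6962, -0.4641)
after link 5: o_5 = (-4.9282, 7.4641, 3.0000)
after link 6: o_6 = (-4.7745, 10.5588, 6.2247)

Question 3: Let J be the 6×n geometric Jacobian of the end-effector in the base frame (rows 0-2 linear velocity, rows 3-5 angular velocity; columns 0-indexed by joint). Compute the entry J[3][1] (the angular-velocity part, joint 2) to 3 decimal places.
-0.866

axis z_1 = (-0.8660,0.5000,0.0000); lever o_n−o_1 = (-6.2745,7.9608,3.2247)
cross product → J_v[:, 1] = (1.6124,2.7927,-3.7570)
J_ω[:, 1] = z_1
entry J[3][1] = -0.8660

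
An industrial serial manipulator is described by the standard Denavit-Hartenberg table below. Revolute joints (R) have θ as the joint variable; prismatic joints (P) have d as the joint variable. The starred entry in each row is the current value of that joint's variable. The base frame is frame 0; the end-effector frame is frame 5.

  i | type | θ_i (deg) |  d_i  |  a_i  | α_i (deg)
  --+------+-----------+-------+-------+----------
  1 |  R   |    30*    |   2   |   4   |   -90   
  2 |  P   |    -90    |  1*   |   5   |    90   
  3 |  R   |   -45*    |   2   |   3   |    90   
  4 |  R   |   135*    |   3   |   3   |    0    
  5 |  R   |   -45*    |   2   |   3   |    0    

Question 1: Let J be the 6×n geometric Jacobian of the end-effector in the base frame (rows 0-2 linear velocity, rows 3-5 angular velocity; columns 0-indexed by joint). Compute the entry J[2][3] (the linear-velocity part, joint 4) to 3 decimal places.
-3.621

axis z_3 = (0.3536,-0.6124,-0.7071); lever o_n−o_3 = (-3.4174,-4.3235,-5.0355)
cross product → J_v[:, 3] = (0.0265,4.1968,-3.6213)
J_ω[:, 3] = z_3
entry J[2][3] = -3.6213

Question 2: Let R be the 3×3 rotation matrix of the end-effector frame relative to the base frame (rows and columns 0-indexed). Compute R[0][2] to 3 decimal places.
0.354

End-effector z-axis (col 2 of R) = (0.3536,-0.6124,-0.7071)
R[0][2] = 0.3536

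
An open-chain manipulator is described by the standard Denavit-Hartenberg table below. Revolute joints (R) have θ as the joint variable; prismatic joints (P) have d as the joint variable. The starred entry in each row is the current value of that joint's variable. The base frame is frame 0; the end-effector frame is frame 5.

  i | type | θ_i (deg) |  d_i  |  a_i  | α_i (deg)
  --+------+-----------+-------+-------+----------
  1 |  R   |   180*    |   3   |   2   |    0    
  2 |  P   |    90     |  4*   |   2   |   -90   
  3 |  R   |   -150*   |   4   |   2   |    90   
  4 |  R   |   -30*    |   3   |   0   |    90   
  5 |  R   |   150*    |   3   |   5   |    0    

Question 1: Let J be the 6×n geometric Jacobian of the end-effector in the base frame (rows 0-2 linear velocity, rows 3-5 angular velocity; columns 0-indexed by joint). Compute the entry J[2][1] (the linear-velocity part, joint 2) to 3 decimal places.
1.000

prismatic axis z_1 = (0.0000,0.0000,1.0000)
J_v[:, 1] = z_1; J_ω[:, 1] = (0,0,0)
entry J[2][1] = 1.0000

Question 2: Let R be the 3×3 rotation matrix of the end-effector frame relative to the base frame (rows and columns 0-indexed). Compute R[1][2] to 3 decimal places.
End-effector z-axis (col 2 of R) = (-0.8660,-0.4330,-0.2500)
R[1][2] = -0.4330

-0.433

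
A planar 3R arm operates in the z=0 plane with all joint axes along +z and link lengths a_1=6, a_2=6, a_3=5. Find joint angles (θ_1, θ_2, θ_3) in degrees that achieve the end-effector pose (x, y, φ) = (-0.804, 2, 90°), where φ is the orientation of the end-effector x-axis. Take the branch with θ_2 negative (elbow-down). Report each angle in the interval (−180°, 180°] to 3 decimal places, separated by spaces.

wrist centre = target − a_3·(cos φ, sin φ) = (-0.8040, -3.0000)
cos θ_2 = (9.6464−6²−6²)/(2·6·6) = -0.8660; θ_2 = -149.9996° (elbow-down)
β = atan2(-3.0000,-0.8040) = -105.0027°; ψ = atan2(-3.0000,0.8039) = -74.9998°
θ_1 = β − ψ = -30.0029°
θ_3 = φ − θ_1 − θ_2 = -89.9975° (wrapped to (-180°,180°])

-30.003 -150.000 -89.997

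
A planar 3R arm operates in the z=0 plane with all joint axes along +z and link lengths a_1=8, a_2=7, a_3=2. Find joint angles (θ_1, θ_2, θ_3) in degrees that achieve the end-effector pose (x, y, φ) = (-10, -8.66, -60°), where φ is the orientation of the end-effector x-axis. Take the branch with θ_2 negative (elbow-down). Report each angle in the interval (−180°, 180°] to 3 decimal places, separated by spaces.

-120.000 -60.002 120.002

wrist centre = target − a_3·(cos φ, sin φ) = (-11.0000, -6.9279)
cos θ_2 = (168.9965−8²−7²)/(2·8·7) = 0.5000; θ_2 = -60.0021° (elbow-down)
β = atan2(-6.9279,-11.0000) = -147.7967°; ψ = atan2(-6.0623,11.4998) = -27.7967°
θ_1 = β − ψ = -120.0000°
θ_3 = φ − θ_1 − θ_2 = 120.0021° (wrapped to (-180°,180°])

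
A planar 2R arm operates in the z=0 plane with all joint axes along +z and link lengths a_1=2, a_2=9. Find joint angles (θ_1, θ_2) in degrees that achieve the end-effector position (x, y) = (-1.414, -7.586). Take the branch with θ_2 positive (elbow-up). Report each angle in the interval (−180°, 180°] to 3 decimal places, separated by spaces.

cos θ_2 = (59.5468−2²−9²)/(2·2·9) = -0.7070; θ_2 = 134.9941° (elbow-up)
β = atan2(-7.5860,-1.4140) = -100.5585°; ψ = atan2(6.3646,-4.3633) = 124.4328°
θ_1 = β − ψ = -224.9913°

135.009 134.994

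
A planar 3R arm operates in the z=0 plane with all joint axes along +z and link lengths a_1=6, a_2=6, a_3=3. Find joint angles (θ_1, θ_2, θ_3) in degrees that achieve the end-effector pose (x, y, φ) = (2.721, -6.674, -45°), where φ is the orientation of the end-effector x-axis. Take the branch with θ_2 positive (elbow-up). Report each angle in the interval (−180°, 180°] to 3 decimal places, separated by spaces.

-149.997 135.002 -30.005

wrist centre = target − a_3·(cos φ, sin φ) = (0.5997, -4.5527)
cos θ_2 = (21.0865−6²−6²)/(2·6·6) = -0.7071; θ_2 = 135.0020° (elbow-up)
β = atan2(-4.5527,0.5997) = -82.4962°; ψ = atan2(4.2425,1.7572) = 67.5010°
θ_1 = β − ψ = -149.9972°
θ_3 = φ − θ_1 − θ_2 = -30.0048° (wrapped to (-180°,180°])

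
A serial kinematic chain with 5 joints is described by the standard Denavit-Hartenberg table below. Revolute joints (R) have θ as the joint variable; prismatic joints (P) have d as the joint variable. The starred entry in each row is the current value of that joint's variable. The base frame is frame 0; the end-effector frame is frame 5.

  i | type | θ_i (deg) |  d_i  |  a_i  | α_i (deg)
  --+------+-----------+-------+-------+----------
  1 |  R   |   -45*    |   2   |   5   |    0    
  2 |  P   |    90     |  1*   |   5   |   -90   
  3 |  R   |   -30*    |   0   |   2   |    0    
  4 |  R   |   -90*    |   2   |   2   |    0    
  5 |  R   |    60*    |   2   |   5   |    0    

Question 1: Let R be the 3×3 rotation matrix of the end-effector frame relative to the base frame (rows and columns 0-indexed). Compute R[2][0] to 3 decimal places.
End-effector x-axis (col 0 of R) = (0.3536,0.3536,0.8660)
R[2][0] = 0.8660

0.866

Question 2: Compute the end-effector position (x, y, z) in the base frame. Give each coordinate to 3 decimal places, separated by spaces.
after link 1: o_1 = (3.5355, -3.5355, 2.0000)
after link 2: o_2 = (7.0711, 0.0000, 3.0000)
after link 3: o_3 = (8.2958, 1.2247, 4.0000)
after link 4: o_4 = (6.1745, 1.9319, 5.7321)
after link 5: o_5 = (6.5280, 5.1138, 10.0622)

6.528 5.114 10.062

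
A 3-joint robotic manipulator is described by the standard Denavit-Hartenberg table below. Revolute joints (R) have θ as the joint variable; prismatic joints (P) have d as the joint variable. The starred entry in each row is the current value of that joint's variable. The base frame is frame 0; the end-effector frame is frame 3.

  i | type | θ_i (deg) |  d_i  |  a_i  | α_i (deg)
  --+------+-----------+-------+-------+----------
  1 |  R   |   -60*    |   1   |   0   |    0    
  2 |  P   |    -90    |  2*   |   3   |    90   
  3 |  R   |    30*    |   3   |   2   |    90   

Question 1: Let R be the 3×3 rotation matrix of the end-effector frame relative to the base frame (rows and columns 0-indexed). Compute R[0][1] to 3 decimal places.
End-effector y-axis (col 1 of R) = (-0.5000,0.8660,0.0000)
R[0][1] = -0.5000

-0.500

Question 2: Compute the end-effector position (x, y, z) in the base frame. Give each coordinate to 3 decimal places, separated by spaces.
-5.598 0.232 4.000

after link 1: o_1 = (0.0000, 0.0000, 1.0000)
after link 2: o_2 = (-2.5981, -1.5000, 3.0000)
after link 3: o_3 = (-5.5981, 0.2321, 4.0000)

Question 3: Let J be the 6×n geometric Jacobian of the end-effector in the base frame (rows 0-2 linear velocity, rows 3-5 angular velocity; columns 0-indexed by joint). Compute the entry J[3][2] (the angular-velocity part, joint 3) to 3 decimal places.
axis z_2 = (-0.5000,0.8660,0.0000); lever o_n−o_2 = (-3.0000,1.7321,1.0000)
cross product → J_v[:, 2] = (0.8660,0.5000,1.7321)
J_ω[:, 2] = z_2
entry J[3][2] = -0.5000

-0.500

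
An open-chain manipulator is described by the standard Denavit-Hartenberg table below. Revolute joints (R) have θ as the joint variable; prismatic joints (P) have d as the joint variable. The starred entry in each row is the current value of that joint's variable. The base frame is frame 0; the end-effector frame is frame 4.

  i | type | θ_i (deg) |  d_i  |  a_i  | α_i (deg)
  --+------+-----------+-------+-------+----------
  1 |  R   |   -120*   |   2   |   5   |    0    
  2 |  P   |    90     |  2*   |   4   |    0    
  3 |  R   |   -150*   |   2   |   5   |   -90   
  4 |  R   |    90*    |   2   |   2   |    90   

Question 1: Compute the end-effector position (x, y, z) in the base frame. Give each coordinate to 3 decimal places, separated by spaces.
after link 1: o_1 = (-2.5000, -4.3301, 2.0000)
after link 2: o_2 = (0.9641, -6.3301, 4.0000)
after link 3: o_3 = (-4.0359, -6.3301, 6.0000)
after link 4: o_4 = (-4.0359, -8.3301, 4.0000)

-4.036 -8.330 4.000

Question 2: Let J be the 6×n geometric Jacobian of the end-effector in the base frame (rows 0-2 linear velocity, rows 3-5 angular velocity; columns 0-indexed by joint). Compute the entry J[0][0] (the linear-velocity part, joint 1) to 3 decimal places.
8.330

axis z_0 = ẑ; lever o_n−o_0 = (-4.0359,-8.3301,4.0000)
cross product → J_v[:, 0] = (8.3301,-4.0359,0.0000)
J_ω[:, 0] = z_0
entry J[0][0] = 8.3301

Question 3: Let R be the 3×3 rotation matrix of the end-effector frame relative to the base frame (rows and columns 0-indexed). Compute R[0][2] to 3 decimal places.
-1.000

End-effector z-axis (col 2 of R) = (-1.0000,-0.0000,0.0000)
R[0][2] = -1.0000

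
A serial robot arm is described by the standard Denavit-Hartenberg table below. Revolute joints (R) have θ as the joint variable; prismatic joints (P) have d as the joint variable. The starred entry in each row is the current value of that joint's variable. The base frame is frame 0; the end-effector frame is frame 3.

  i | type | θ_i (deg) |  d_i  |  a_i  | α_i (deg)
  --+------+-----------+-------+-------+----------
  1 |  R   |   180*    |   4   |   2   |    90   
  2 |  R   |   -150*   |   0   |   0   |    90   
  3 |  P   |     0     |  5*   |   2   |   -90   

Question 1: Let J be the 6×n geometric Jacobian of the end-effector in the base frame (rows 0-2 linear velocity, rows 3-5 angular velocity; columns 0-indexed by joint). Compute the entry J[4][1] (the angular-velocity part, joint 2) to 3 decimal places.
axis z_1 = (0.0000,1.0000,0.0000); lever o_n−o_1 = (4.2321,-0.0000,3.3301)
cross product → J_v[:, 1] = (3.3301,-0.0000,-4.2321)
J_ω[:, 1] = z_1
entry J[4][1] = 1.0000

1.000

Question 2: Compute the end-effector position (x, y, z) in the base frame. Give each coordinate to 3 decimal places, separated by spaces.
after link 1: o_1 = (-2.0000, 0.0000, 4.0000)
after link 2: o_2 = (-2.0000, 0.0000, 4.0000)
after link 3: o_3 = (2.2321, -0.0000, 7.3301)

2.232 -0.000 7.330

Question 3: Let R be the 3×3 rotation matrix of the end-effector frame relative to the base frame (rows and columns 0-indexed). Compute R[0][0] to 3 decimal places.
End-effector x-axis (col 0 of R) = (0.8660,-0.0000,-0.5000)
R[0][0] = 0.8660

0.866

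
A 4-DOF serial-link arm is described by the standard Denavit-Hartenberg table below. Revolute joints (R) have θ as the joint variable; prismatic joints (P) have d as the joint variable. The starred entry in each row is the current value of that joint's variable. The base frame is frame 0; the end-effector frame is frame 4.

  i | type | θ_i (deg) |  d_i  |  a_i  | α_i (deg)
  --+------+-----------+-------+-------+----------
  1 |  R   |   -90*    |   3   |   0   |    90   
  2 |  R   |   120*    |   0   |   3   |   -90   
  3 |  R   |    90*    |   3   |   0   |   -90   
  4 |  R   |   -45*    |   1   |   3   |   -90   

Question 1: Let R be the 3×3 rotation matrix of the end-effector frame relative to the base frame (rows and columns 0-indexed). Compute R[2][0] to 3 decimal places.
End-effector x-axis (col 0 of R) = (0.7071,0.6124,-0.3536)
R[2][0] = -0.3536

-0.354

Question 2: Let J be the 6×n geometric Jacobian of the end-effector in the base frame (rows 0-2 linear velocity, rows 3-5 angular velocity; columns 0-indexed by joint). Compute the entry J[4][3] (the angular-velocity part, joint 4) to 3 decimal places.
axis z_3 = (0.0000,-0.5000,-0.8660); lever o_n−o_3 = (2.1213,1.3371,-1.9267)
cross product → J_v[:, 3] = (2.1213,-1.8371,1.0607)
J_ω[:, 3] = z_3
entry J[4][3] = -0.5000

-0.500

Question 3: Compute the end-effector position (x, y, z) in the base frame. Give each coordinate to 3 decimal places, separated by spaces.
after link 1: o_1 = (0.0000, 0.0000, 3.0000)
after link 2: o_2 = (0.0000, 1.5000, 5.5981)
after link 3: o_3 = (-0.0000, 4.0981, 4.0981)
after link 4: o_4 = (2.1213, 5.4352, 2.1714)

2.121 5.435 2.171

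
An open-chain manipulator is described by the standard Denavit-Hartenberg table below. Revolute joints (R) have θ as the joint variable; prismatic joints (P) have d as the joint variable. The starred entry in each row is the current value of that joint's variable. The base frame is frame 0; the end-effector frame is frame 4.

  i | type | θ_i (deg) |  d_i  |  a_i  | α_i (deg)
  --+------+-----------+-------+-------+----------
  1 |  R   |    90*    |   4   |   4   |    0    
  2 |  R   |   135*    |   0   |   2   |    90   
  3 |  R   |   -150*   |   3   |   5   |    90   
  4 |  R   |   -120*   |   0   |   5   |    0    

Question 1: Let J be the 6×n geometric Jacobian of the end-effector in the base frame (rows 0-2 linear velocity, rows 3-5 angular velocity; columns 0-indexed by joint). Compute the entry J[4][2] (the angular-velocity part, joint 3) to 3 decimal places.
axis z_2 = (-0.7071,0.7071,0.0000); lever o_n−o_2 = (2.4715,0.5904,-1.2500)
cross product → J_v[:, 2] = (-0.8839,-0.8839,-2.1651)
J_ω[:, 2] = z_2
entry J[4][2] = 0.7071

0.707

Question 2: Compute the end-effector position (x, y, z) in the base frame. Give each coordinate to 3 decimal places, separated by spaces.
1.057 3.176 2.750

after link 1: o_1 = (0.0000, 4.0000, 4.0000)
after link 2: o_2 = (-1.4142, 2.5858, 4.0000)
after link 3: o_3 = (-0.4737, 7.7690, 1.5000)
after link 4: o_4 = (1.0573, 3.1762, 2.7500)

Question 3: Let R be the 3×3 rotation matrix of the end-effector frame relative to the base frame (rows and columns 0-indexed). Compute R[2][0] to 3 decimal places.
End-effector x-axis (col 0 of R) = (0.3062,-0.9186,0.2500)
R[2][0] = 0.2500

0.250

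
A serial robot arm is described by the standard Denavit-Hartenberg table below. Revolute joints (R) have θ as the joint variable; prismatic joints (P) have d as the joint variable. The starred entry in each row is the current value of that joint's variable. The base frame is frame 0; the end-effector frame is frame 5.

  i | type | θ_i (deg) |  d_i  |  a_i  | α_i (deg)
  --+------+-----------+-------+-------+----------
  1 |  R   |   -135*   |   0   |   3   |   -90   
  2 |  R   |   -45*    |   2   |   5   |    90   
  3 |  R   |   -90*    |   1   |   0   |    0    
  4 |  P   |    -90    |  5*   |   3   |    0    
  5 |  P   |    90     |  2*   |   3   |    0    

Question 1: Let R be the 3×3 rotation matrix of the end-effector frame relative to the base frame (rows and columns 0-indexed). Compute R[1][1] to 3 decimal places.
End-effector y-axis (col 1 of R) = (-0.5000,-0.5000,0.7071)
R[1][1] = -0.5000

-0.500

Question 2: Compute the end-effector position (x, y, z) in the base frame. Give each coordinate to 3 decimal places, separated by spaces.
0.172 1.586 7.071

after link 1: o_1 = (-2.1213, -2.1213, 0.0000)
after link 2: o_2 = (-3.2071, -6.0355, 3.5355)
after link 3: o_3 = (-2.7071, -5.5355, 4.2426)
after link 4: o_4 = (1.2929, -1.5355, 5.6569)
after link 5: o_5 = (0.1716, 1.5858, 7.0711)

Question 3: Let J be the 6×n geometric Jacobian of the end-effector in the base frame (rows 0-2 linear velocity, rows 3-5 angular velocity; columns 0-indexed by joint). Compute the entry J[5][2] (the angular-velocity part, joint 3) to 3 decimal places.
axis z_2 = (0.5000,0.5000,0.7071); lever o_n−o_2 = (3.3787,7.6213,3.5355)
cross product → J_v[:, 2] = (-3.6213,0.6213,2.1213)
J_ω[:, 2] = z_2
entry J[5][2] = 0.7071

0.707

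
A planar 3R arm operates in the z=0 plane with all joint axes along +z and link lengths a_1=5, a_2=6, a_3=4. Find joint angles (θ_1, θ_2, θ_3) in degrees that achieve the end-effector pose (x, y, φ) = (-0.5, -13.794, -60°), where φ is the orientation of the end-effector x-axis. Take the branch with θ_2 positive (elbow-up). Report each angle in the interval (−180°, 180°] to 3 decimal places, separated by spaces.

-120.005 30.009 29.996

wrist centre = target − a_3·(cos φ, sin φ) = (-2.5000, -10.3299)
cos θ_2 = (112.9568−5²−6²)/(2·5·6) = 0.8659; θ_2 = 30.0090° (elbow-up)
β = atan2(-10.3299,-2.5000) = -103.6049°; ψ = atan2(3.0008,10.1957) = 16.4003°
θ_1 = β − ψ = -120.0052°
θ_3 = φ − θ_1 − θ_2 = 29.9962° (wrapped to (-180°,180°])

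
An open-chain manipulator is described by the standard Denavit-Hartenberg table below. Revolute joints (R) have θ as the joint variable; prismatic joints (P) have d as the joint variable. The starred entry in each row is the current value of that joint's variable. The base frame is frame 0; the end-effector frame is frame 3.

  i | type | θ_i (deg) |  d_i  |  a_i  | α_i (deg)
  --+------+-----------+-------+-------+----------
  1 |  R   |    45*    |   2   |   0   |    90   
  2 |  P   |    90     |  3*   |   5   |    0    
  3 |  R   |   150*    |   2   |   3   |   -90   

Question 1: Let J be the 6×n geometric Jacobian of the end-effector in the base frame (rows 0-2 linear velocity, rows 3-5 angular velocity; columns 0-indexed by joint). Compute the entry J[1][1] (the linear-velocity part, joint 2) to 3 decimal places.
-0.707

prismatic axis z_1 = (0.7071,-0.7071,0.0000)
J_v[:, 1] = z_1; J_ω[:, 1] = (0,0,0)
entry J[1][1] = -0.7071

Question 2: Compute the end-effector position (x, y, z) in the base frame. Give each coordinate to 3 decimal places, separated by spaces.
after link 1: o_1 = (0.0000, 0.0000, 2.0000)
after link 2: o_2 = (2.1213, -2.1213, 7.0000)
after link 3: o_3 = (2.4749, -4.5962, 4.4019)

2.475 -4.596 4.402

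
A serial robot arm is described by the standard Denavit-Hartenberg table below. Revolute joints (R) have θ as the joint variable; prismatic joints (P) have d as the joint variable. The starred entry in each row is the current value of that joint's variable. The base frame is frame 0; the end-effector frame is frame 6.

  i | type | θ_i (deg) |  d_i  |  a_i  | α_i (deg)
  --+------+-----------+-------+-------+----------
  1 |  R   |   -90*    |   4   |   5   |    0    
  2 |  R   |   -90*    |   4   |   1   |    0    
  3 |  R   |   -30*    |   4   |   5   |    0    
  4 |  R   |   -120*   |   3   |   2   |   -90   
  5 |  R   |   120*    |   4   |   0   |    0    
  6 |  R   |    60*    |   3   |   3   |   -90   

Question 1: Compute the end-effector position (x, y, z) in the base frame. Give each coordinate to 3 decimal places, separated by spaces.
-9.696 3.062 15.000

after link 1: o_1 = (0.0000, -5.0000, 4.0000)
after link 2: o_2 = (-1.0000, -5.0000, 8.0000)
after link 3: o_3 = (-5.3301, -2.5000, 12.0000)
after link 4: o_4 = (-3.5981, -1.5000, 15.0000)
after link 5: o_5 = (-5.5981, 1.9641, 15.0000)
after link 6: o_6 = (-9.6962, 3.0622, 15.0000)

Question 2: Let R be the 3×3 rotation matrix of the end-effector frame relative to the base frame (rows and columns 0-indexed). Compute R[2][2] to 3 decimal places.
1.000

End-effector z-axis (col 2 of R) = (-0.0000,-0.0000,1.0000)
R[2][2] = 1.0000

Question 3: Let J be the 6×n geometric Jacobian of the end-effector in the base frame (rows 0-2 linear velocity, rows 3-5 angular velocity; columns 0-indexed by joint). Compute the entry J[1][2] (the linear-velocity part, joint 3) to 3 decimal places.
axis z_2 = (0.0000,0.0000,1.0000); lever o_n−o_2 = (-8.6962,8.0622,7.0000)
cross product → J_v[:, 2] = (-8.0622,-8.6962,0.0000)
J_ω[:, 2] = z_2
entry J[1][2] = -8.6962

-8.696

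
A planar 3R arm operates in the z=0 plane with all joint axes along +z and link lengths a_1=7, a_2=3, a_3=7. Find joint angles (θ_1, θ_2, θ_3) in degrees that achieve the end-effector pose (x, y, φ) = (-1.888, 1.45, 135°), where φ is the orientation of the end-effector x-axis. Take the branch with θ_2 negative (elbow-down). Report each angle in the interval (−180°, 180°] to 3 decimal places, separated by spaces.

-30.007 -150.012 -44.981

wrist centre = target − a_3·(cos φ, sin φ) = (3.0617, -3.4997)
cos θ_2 = (21.6225−7²−3²)/(2·7·3) = -0.8661; θ_2 = -150.0120° (elbow-down)
β = atan2(-3.4997,3.0617) = -48.8190°; ψ = atan2(-1.4995,4.4016) = -18.8120°
θ_1 = β − ψ = -30.0070°
θ_3 = φ − θ_1 − θ_2 = -44.9809° (wrapped to (-180°,180°])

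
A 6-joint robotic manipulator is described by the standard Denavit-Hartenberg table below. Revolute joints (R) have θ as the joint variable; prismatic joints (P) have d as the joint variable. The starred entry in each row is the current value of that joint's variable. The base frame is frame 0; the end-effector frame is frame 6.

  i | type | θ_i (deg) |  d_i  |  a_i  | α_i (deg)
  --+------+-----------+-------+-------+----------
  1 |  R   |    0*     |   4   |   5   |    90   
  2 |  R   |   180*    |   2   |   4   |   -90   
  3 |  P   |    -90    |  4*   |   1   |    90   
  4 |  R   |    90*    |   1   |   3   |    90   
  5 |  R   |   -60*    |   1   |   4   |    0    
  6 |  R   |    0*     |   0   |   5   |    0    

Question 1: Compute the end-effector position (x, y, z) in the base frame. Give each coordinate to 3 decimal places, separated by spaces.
-5.794 -4.000 -7.500

after link 1: o_1 = (5.0000, 0.0000, 4.0000)
after link 2: o_2 = (1.0000, -2.0000, 4.0000)
after link 3: o_3 = (1.0000, -3.0000, 0.0000)
after link 4: o_4 = (2.0000, -3.0000, -3.0000)
after link 5: o_5 = (-1.4641, -4.0000, -5.0000)
after link 6: o_6 = (-5.7942, -4.0000, -7.5000)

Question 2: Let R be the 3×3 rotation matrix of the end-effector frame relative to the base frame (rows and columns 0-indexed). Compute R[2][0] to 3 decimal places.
End-effector x-axis (col 0 of R) = (-0.8660,-0.0000,-0.5000)
R[2][0] = -0.5000

-0.500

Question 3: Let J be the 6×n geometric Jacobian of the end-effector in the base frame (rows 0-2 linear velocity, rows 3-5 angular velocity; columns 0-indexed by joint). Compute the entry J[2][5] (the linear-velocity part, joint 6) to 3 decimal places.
axis z_5 = (0.0000,-1.0000,0.0000); lever o_n−o_5 = (-4.3301,-0.0000,-2.5000)
cross product → J_v[:, 5] = (2.5000,-0.0000,-4.3301)
J_ω[:, 5] = z_5
entry J[2][5] = -4.3301

-4.330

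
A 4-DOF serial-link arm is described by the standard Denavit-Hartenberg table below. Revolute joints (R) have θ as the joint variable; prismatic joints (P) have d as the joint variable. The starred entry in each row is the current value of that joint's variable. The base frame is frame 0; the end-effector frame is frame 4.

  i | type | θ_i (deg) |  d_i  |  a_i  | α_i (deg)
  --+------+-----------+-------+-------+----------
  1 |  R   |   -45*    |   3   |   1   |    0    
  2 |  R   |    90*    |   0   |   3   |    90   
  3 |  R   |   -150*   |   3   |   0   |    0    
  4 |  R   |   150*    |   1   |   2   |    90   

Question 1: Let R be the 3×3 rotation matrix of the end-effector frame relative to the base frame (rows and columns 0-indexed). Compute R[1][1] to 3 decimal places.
End-effector y-axis (col 1 of R) = (0.7071,-0.7071,0.0000)
R[1][1] = -0.7071

-0.707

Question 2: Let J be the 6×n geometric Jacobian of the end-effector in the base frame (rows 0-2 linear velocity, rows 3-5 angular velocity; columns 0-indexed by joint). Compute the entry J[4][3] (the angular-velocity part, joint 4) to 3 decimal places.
-0.707

axis z_3 = (0.7071,-0.7071,0.0000); lever o_n−o_3 = (2.1213,0.7071,0.0000)
cross product → J_v[:, 3] = (-0.0000,0.0000,2.0000)
J_ω[:, 3] = z_3
entry J[4][3] = -0.7071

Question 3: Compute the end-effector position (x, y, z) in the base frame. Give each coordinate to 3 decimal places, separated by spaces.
after link 1: o_1 = (0.7071, -0.7071, 3.0000)
after link 2: o_2 = (2.8284, 1.4142, 3.0000)
after link 3: o_3 = (4.9497, -0.7071, 3.0000)
after link 4: o_4 = (7.0711, 0.0000, 3.0000)

7.071 0.000 3.000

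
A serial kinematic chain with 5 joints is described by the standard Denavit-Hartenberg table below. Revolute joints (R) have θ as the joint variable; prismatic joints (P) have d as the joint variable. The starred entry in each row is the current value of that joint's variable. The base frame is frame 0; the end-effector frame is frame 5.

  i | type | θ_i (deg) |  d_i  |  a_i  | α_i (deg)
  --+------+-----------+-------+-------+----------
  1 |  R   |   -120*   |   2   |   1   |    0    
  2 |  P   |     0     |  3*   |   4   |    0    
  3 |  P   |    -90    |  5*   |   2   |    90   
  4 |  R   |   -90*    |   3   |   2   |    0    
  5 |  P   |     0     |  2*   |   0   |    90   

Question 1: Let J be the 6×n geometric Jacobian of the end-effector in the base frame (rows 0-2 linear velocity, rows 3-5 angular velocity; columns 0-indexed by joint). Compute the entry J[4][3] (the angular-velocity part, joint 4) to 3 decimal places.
0.866

axis z_3 = (0.5000,0.8660,0.0000); lever o_n−o_3 = (2.5000,4.3301,-2.0000)
cross product → J_v[:, 3] = (-1.7321,1.0000,0.0000)
J_ω[:, 3] = z_3
entry J[4][3] = 0.8660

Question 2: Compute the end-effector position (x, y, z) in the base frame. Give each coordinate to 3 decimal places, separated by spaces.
-1.732 1.000 8.000

after link 1: o_1 = (-0.5000, -0.8660, 2.0000)
after link 2: o_2 = (-2.5000, -4.3301, 5.0000)
after link 3: o_3 = (-4.2321, -3.3301, 10.0000)
after link 4: o_4 = (-2.7321, -0.7321, 8.0000)
after link 5: o_5 = (-1.7321, 1.0000, 8.0000)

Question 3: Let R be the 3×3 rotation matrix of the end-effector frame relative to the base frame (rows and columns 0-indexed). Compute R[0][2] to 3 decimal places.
End-effector z-axis (col 2 of R) = (0.8660,-0.5000,-0.0000)
R[0][2] = 0.8660

0.866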